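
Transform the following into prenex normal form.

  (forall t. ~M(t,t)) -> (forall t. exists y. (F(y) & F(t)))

exists t. forall z1. exists y. (M(t,t) | F(y) & F(z1))

Eliminate → and ↔ using ¬ and ∨.
  ~(forall t. ~M(t,t)) | (forall t. exists y. (F(y) & F(t)))
Push ¬ through the quantifiers and connectives to reach negation normal form:
  (exists t. M(t,t)) | (forall t. exists y. (F(y) & F(t)))
Give each quantifier a distinct variable: t↦z1.
  (exists t. M(t,t)) | (forall z1. exists y. (F(y) & F(z1)))
Pull the quantifiers to the front (each side's bound variable is not free in the other side):
  exists t. forall z1. exists y. (M(t,t) | F(y) & F(z1))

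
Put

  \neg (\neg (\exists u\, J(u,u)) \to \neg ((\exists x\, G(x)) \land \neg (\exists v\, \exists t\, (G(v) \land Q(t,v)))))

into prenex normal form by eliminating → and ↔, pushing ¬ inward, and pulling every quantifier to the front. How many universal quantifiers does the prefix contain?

3

Eliminate → and ↔ using ¬ and ∨.
  \neg (\neg \neg (\exists u\, J(u,u)) \lor \neg ((\exists x\, G(x)) \land \neg (\exists v\, \exists t\, (G(v) \land Q(t,v)))))
Push ¬ through the quantifiers and connectives to reach negation normal form:
  (\forall u\, \neg J(u,u)) \land (\exists x\, G(x)) \land (\forall v\, \forall t\, (\neg G(v) \lor \neg Q(t,v)))
All bound variables are already distinct, so no renaming is needed.
Finally move all quantifiers to the prefix:
  \forall u\, \exists x\, \forall v\, \forall t\, (\neg J(u,u) \land G(x) \land (\neg G(v) \lor \neg Q(t,v)))
The prefix is \forall u \exists x \forall v \forall t: 3 universal, 1 existential.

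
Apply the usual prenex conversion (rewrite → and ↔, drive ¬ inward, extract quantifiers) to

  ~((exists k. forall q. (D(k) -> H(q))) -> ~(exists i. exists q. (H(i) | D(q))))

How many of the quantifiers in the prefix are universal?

1

Rewrite implications/biconditionals: A → B as ¬A ∨ B.
  ~(~(exists k. forall q. (~D(k) | H(q))) | ~(exists i. exists q. (H(i) | D(q))))
Drive negations inward (¬∀x A ≡ ∃x ¬A, ¬∃x A ≡ ∀x ¬A, De Morgan for ∧/∨):
  (exists k. forall q. (~D(k) | H(q))) & (exists i. exists q. (H(i) | D(q)))
Standardize variables apart so no two quantifiers bind the same name: q↦x1.
  (exists k. forall q. (~D(k) | H(q))) & (exists i. exists x1. (H(i) | D(x1)))
Finally move all quantifiers to the prefix:
  exists k. forall q. exists i. exists x1. ((~D(k) | H(q)) & (H(i) | D(x1)))
The prefix is exists k forall q exists i exists x1: 1 universal, 3 existential.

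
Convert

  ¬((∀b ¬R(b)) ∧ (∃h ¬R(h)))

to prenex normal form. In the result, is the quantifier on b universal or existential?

existential

Push ¬ through the quantifiers and connectives to reach negation normal form:
  (∃b R(b)) ∨ (∀h R(h))
Extract every quantifier outward, since the variables are now distinct and don't occur free across branches:
  ∃b ∀h (R(b) ∨ R(h))
The quantifier ∀b sits under an odd number of negations, so it flips to ∃b.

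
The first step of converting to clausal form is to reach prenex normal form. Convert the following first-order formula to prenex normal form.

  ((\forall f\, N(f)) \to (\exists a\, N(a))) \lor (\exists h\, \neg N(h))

Eliminate → and ↔ using ¬ and ∨.
  \neg (\forall f\, N(f)) \lor (\exists a\, N(a)) \lor (\exists h\, \neg N(h))
Drive negations inward (¬∀x A ≡ ∃x ¬A, ¬∃x A ≡ ∀x ¬A, De Morgan for ∧/∨):
  (\exists f\, \neg N(f)) \lor (\exists a\, N(a)) \lor (\exists h\, \neg N(h))
All bound variables are already distinct, so no renaming is needed.
Pull the quantifiers to the front (each side's bound variable is not free in the other side):
  \exists f\, \exists a\, \exists h\, (\neg N(f) \lor N(a) \lor \neg N(h))

\exists f\, \exists a\, \exists h\, (\neg N(f) \lor N(a) \lor \neg N(h))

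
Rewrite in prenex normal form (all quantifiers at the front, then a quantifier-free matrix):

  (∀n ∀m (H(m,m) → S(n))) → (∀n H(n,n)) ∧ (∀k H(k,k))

Rewrite implications/biconditionals: A → B as ¬A ∨ B.
  ¬(∀n ∀m (¬H(m,m) ∨ S(n))) ∨ (∀n H(n,n)) ∧ (∀k H(k,k))
Move each ¬ inward, flipping quantifiers it crosses:
  (∃n ∃m (H(m,m) ∧ ¬S(n))) ∨ (∀n H(n,n)) ∧ (∀k H(k,k))
Standardize variables apart so no two quantifiers bind the same name: n↦x1.
  (∃n ∃m (H(m,m) ∧ ¬S(n))) ∨ (∀x1 H(x1,x1)) ∧ (∀k H(k,k))
Pull the quantifiers to the front (each side's bound variable is not free in the other side):
  ∃n ∃m ∀x1 ∀k (H(m,m) ∧ ¬S(n) ∨ H(x1,x1) ∧ H(k,k))

∃n ∃m ∀x1 ∀k (H(m,m) ∧ ¬S(n) ∨ H(x1,x1) ∧ H(k,k))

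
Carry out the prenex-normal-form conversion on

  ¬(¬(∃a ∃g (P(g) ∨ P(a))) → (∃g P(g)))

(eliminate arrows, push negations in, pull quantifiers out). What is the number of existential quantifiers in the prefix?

Rewrite implications/biconditionals: A → B as ¬A ∨ B.
  ¬(¬¬(∃a ∃g (P(g) ∨ P(a))) ∨ (∃g P(g)))
Push ¬ through the quantifiers and connectives to reach negation normal form:
  (∀a ∀g (¬P(g) ∧ ¬P(a))) ∧ (∀g ¬P(g))
Standardize variables apart so no two quantifiers bind the same name: g↦w.
  (∀a ∀g (¬P(g) ∧ ¬P(a))) ∧ (∀w ¬P(w))
Pull the quantifiers to the front (each side's bound variable is not free in the other side):
  ∀a ∀g ∀w (¬P(g) ∧ ¬P(a) ∧ ¬P(w))
The prefix is ∀a ∀g ∀w: 3 universal, 0 existential.

0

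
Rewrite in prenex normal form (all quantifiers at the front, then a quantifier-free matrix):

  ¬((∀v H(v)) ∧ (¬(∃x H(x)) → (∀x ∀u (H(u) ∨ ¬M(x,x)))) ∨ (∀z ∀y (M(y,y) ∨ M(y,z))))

First replace A → B with ¬A ∨ B.
  ¬((∀v H(v)) ∧ (¬¬(∃x H(x)) ∨ (∀x ∀u (H(u) ∨ ¬M(x,x)))) ∨ (∀z ∀y (M(y,y) ∨ M(y,z))))
Move each ¬ inward, flipping quantifiers it crosses:
  ((∃v ¬H(v)) ∨ (∀x ¬H(x)) ∧ (∃x ∃u (¬H(u) ∧ M(x,x)))) ∧ (∃z ∃y (¬M(y,y) ∧ ¬M(y,z)))
Rename bound variables to avoid capture: x↦b.
  ((∃v ¬H(v)) ∨ (∀x ¬H(x)) ∧ (∃b ∃u (¬H(u) ∧ M(b,b)))) ∧ (∃z ∃y (¬M(y,y) ∧ ¬M(y,z)))
Extract every quantifier outward, since the variables are now distinct and don't occur free across branches:
  ∃v ∀x ∃b ∃u ∃z ∃y ((¬H(v) ∨ ¬H(x) ∧ ¬H(u) ∧ M(b,b)) ∧ ¬M(y,y) ∧ ¬M(y,z))

∃v ∀x ∃b ∃u ∃z ∃y ((¬H(v) ∨ ¬H(x) ∧ ¬H(u) ∧ M(b,b)) ∧ ¬M(y,y) ∧ ¬M(y,z))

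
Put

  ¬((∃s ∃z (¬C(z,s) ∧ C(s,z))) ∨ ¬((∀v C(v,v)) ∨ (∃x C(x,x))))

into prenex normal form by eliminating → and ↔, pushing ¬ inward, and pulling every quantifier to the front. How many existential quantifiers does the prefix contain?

Drive negations inward (¬∀x A ≡ ∃x ¬A, ¬∃x A ≡ ∀x ¬A, De Morgan for ∧/∨):
  (∀s ∀z (C(z,s) ∨ ¬C(s,z))) ∧ ((∀v C(v,v)) ∨ (∃x C(x,x)))
All bound variables are already distinct, so no renaming is needed.
Extract every quantifier outward, since the variables are now distinct and don't occur free across branches:
  ∀s ∀z ∀v ∃x ((C(z,s) ∨ ¬C(s,z)) ∧ (C(v,v) ∨ C(x,x)))
The prefix is ∀s ∀z ∀v ∃x: 3 universal, 1 existential.

1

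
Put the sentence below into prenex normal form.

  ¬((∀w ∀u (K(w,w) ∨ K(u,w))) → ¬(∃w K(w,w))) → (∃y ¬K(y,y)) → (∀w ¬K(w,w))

Rewrite implications/biconditionals: A → B as ¬A ∨ B.
  ¬¬(¬(∀w ∀u (K(w,w) ∨ K(u,w))) ∨ ¬(∃w K(w,w))) ∨ ¬(∃y ¬K(y,y)) ∨ (∀w ¬K(w,w))
Push ¬ through the quantifiers and connectives to reach negation normal form:
  (∃w ∃u (¬K(w,w) ∧ ¬K(u,w))) ∨ (∀w ¬K(w,w)) ∨ (∀y K(y,y)) ∨ (∀w ¬K(w,w))
Standardize variables apart so no two quantifiers bind the same name: w↦v1, w↦v.
  (∃w ∃u (¬K(w,w) ∧ ¬K(u,w))) ∨ (∀v1 ¬K(v1,v1)) ∨ (∀y K(y,y)) ∨ (∀v ¬K(v,v))
Pull the quantifiers to the front (each side's bound variable is not free in the other side):
  ∃w ∃u ∀v1 ∀y ∀v (¬K(w,w) ∧ ¬K(u,w) ∨ ¬K(v1,v1) ∨ K(y,y) ∨ ¬K(v,v))

∃w ∃u ∀v1 ∀y ∀v (¬K(w,w) ∧ ¬K(u,w) ∨ ¬K(v1,v1) ∨ K(y,y) ∨ ¬K(v,v))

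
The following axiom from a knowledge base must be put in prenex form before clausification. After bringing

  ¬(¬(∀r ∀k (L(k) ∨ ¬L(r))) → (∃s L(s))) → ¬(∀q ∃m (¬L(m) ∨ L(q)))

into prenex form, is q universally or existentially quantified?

existential

Rewrite implications/biconditionals: A → B as ¬A ∨ B.
  ¬¬(¬¬(∀r ∀k (L(k) ∨ ¬L(r))) ∨ (∃s L(s))) ∨ ¬(∀q ∃m (¬L(m) ∨ L(q)))
Drive negations inward (¬∀x A ≡ ∃x ¬A, ¬∃x A ≡ ∀x ¬A, De Morgan for ∧/∨):
  (∀r ∀k (L(k) ∨ ¬L(r))) ∨ (∃s L(s)) ∨ (∃q ∀m (L(m) ∧ ¬L(q)))
Pull the quantifiers to the front (each side's bound variable is not free in the other side):
  ∀r ∀k ∃s ∃q ∀m (L(k) ∨ ¬L(r) ∨ L(s) ∨ L(m) ∧ ¬L(q))
The quantifier ∀q sits under an odd number of negations (counting the antecedent side of each →), so it flips to ∃q.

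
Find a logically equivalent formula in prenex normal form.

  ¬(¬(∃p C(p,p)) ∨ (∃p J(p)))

Move each ¬ inward, flipping quantifiers it crosses:
  (∃p C(p,p)) ∧ (∀p ¬J(p))
Rename bound variables to avoid capture: p↦r.
  (∃p C(p,p)) ∧ (∀r ¬J(r))
Extract every quantifier outward, since the variables are now distinct and don't occur free across branches:
  ∃p ∀r (C(p,p) ∧ ¬J(r))

∃p ∀r (C(p,p) ∧ ¬J(r))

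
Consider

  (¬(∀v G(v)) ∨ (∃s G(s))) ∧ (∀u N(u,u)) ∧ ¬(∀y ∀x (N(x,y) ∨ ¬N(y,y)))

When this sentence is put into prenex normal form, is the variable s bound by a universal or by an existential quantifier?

Move each ¬ inward, flipping quantifiers it crosses:
  ((∃v ¬G(v)) ∨ (∃s G(s))) ∧ (∀u N(u,u)) ∧ (∃y ∃x (¬N(x,y) ∧ N(y,y)))
All bound variables are already distinct, so no renaming is needed.
Extract every quantifier outward, since the variables are now distinct and don't occur free across branches:
  ∃v ∃s ∀u ∃y ∃x ((¬G(v) ∨ G(s)) ∧ N(u,u) ∧ ¬N(x,y) ∧ N(y,y))
The quantifier ∃s sits under an even number of negations, so it remains existential.

existential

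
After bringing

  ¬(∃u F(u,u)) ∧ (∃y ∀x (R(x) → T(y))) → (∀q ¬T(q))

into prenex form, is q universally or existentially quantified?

universal

First replace A → B with ¬A ∨ B.
  ¬(¬(∃u F(u,u)) ∧ (∃y ∀x (¬R(x) ∨ T(y)))) ∨ (∀q ¬T(q))
Move each ¬ inward, flipping quantifiers it crosses:
  (∃u F(u,u)) ∨ (∀y ∃x (R(x) ∧ ¬T(y))) ∨ (∀q ¬T(q))
All bound variables are already distinct, so no renaming is needed.
Extract every quantifier outward, since the variables are now distinct and don't occur free across branches:
  ∃u ∀y ∃x ∀q (F(u,u) ∨ R(x) ∧ ¬T(y) ∨ ¬T(q))
The quantifier ∀q sits under an even number of negations (counting the antecedent side of each →), so it remains universal.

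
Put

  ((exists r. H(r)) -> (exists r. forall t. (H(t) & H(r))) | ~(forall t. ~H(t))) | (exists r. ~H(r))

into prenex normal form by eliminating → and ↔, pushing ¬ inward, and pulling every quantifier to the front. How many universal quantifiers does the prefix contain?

First replace A → B with ¬A ∨ B.
  ~(exists r. H(r)) | (exists r. forall t. (H(t) & H(r))) | ~(forall t. ~H(t)) | (exists r. ~H(r))
Push ¬ through the quantifiers and connectives to reach negation normal form:
  (forall r. ~H(r)) | (exists r. forall t. (H(t) & H(r))) | (exists t. H(t)) | (exists r. ~H(r))
Give each quantifier a distinct variable: r↦u1, t↦p, r↦v.
  (forall r. ~H(r)) | (exists u1. forall t. (H(t) & H(u1))) | (exists p. H(p)) | (exists v. ~H(v))
Pull the quantifiers to the front (each side's bound variable is not free in the other side):
  forall r. exists u1. forall t. exists p. exists v. (~H(r) | H(t) & H(u1) | H(p) | ~H(v))
The prefix is forall r exists u1 forall t exists p exists v: 2 universal, 3 existential.

2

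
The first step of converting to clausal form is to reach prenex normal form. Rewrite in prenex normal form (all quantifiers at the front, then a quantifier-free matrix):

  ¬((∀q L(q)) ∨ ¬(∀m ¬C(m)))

Push ¬ through the quantifiers and connectives to reach negation normal form:
  (∃q ¬L(q)) ∧ (∀m ¬C(m))
All bound variables are already distinct, so no renaming is needed.
Pull the quantifiers to the front (each side's bound variable is not free in the other side):
  ∃q ∀m (¬L(q) ∧ ¬C(m))

∃q ∀m (¬L(q) ∧ ¬C(m))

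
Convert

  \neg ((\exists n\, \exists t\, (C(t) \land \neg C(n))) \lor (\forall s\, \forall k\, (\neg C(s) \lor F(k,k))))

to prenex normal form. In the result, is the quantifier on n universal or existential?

universal

Drive negations inward (¬∀x A ≡ ∃x ¬A, ¬∃x A ≡ ∀x ¬A, De Morgan for ∧/∨):
  (\forall n\, \forall t\, (\neg C(t) \lor C(n))) \land (\exists s\, \exists k\, (C(s) \land \neg F(k,k)))
Pull the quantifiers to the front (each side's bound variable is not free in the other side):
  \forall n\, \forall t\, \exists s\, \exists k\, ((\neg C(t) \lor C(n)) \land C(s) \land \neg F(k,k))
The quantifier \exists n sits under an odd number of negations, so it flips to \forall n.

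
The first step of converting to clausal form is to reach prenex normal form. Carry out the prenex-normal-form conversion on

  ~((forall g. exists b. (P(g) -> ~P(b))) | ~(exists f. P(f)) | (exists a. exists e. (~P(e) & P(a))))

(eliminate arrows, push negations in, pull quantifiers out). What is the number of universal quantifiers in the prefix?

3

First replace A → B with ¬A ∨ B.
  ~((forall g. exists b. (~P(g) | ~P(b))) | ~(exists f. P(f)) | (exists a. exists e. (~P(e) & P(a))))
Move each ¬ inward, flipping quantifiers it crosses:
  (exists g. forall b. (P(g) & P(b))) & (exists f. P(f)) & (forall a. forall e. (P(e) | ~P(a)))
All bound variables are already distinct, so no renaming is needed.
Finally move all quantifiers to the prefix:
  exists g. forall b. exists f. forall a. forall e. (P(g) & P(b) & P(f) & (P(e) | ~P(a)))
The prefix is exists g forall b exists f forall a forall e: 3 universal, 2 existential.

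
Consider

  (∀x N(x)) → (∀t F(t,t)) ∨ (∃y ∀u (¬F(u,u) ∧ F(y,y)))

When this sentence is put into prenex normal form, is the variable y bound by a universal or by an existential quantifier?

Rewrite implications/biconditionals: A → B as ¬A ∨ B.
  ¬(∀x N(x)) ∨ (∀t F(t,t)) ∨ (∃y ∀u (¬F(u,u) ∧ F(y,y)))
Move each ¬ inward, flipping quantifiers it crosses:
  (∃x ¬N(x)) ∨ (∀t F(t,t)) ∨ (∃y ∀u (¬F(u,u) ∧ F(y,y)))
Extract every quantifier outward, since the variables are now distinct and don't occur free across branches:
  ∃x ∀t ∃y ∀u (¬N(x) ∨ F(t,t) ∨ ¬F(u,u) ∧ F(y,y))
The quantifier ∃y sits under an even number of negations (counting the antecedent side of each →), so it remains existential.

existential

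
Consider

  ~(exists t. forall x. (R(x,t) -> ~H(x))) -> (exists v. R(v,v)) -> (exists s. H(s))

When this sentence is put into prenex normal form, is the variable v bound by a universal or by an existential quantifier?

universal

Rewrite implications/biconditionals: A → B as ¬A ∨ B.
  ~~(exists t. forall x. (~R(x,t) | ~H(x))) | ~(exists v. R(v,v)) | (exists s. H(s))
Push ¬ through the quantifiers and connectives to reach negation normal form:
  (exists t. forall x. (~R(x,t) | ~H(x))) | (forall v. ~R(v,v)) | (exists s. H(s))
All bound variables are already distinct, so no renaming is needed.
Extract every quantifier outward, since the variables are now distinct and don't occur free across branches:
  exists t. forall x. forall v. exists s. (~R(x,t) | ~H(x) | ~R(v,v) | H(s))
The quantifier exists v sits under an odd number of negations (counting the antecedent side of each →), so it flips to forall v.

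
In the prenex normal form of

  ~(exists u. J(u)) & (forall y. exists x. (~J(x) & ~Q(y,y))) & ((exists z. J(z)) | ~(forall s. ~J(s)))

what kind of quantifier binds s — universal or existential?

Drive negations inward (¬∀x A ≡ ∃x ¬A, ¬∃x A ≡ ∀x ¬A, De Morgan for ∧/∨):
  (forall u. ~J(u)) & (forall y. exists x. (~J(x) & ~Q(y,y))) & ((exists z. J(z)) | (exists s. J(s)))
Pull the quantifiers to the front (each side's bound variable is not free in the other side):
  forall u. forall y. exists x. exists z. exists s. (~J(u) & ~J(x) & ~Q(y,y) & (J(z) | J(s)))
The quantifier forall s sits under an odd number of negations, so it flips to exists s.

existential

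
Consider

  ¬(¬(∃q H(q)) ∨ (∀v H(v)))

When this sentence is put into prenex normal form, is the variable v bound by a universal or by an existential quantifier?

existential

Move each ¬ inward, flipping quantifiers it crosses:
  (∃q H(q)) ∧ (∃v ¬H(v))
All bound variables are already distinct, so no renaming is needed.
Pull the quantifiers to the front (each side's bound variable is not free in the other side):
  ∃q ∃v (H(q) ∧ ¬H(v))
The quantifier ∀v sits under an odd number of negations, so it flips to ∃v.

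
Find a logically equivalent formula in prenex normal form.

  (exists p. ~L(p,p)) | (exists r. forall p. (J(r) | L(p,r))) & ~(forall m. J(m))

exists p. exists r. forall v. exists m. (~L(p,p) | (J(r) | L(v,r)) & ~J(m))

Push ¬ through the quantifiers and connectives to reach negation normal form:
  (exists p. ~L(p,p)) | (exists r. forall p. (J(r) | L(p,r))) & (exists m. ~J(m))
Rename bound variables to avoid capture: p↦v.
  (exists p. ~L(p,p)) | (exists r. forall v. (J(r) | L(v,r))) & (exists m. ~J(m))
Finally move all quantifiers to the prefix:
  exists p. exists r. forall v. exists m. (~L(p,p) | (J(r) | L(v,r)) & ~J(m))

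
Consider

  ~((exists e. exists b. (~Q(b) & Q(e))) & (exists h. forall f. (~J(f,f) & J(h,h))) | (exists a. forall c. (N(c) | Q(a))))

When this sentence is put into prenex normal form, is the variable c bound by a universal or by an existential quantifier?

existential

Move each ¬ inward, flipping quantifiers it crosses:
  ((forall e. forall b. (Q(b) | ~Q(e))) | (forall h. exists f. (J(f,f) | ~J(h,h)))) & (forall a. exists c. (~N(c) & ~Q(a)))
All bound variables are already distinct, so no renaming is needed.
Extract every quantifier outward, since the variables are now distinct and don't occur free across branches:
  forall e. forall b. forall h. exists f. forall a. exists c. ((Q(b) | ~Q(e) | J(f,f) | ~J(h,h)) & ~N(c) & ~Q(a))
The quantifier forall c sits under an odd number of negations, so it flips to exists c.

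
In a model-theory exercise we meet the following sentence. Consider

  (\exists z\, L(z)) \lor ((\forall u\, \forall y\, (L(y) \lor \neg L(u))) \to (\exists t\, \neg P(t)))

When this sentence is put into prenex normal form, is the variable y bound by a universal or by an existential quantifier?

Eliminate → and ↔ using ¬ and ∨.
  (\exists z\, L(z)) \lor \neg (\forall u\, \forall y\, (L(y) \lor \neg L(u))) \lor (\exists t\, \neg P(t))
Drive negations inward (¬∀x A ≡ ∃x ¬A, ¬∃x A ≡ ∀x ¬A, De Morgan for ∧/∨):
  (\exists z\, L(z)) \lor (\exists u\, \exists y\, (\neg L(y) \land L(u))) \lor (\exists t\, \neg P(t))
Pull the quantifiers to the front (each side's bound variable is not free in the other side):
  \exists z\, \exists u\, \exists y\, \exists t\, (L(z) \lor \neg L(y) \land L(u) \lor \neg P(t))
The quantifier \forall y sits under an odd number of negations (counting the antecedent side of each →), so it flips to \exists y.

existential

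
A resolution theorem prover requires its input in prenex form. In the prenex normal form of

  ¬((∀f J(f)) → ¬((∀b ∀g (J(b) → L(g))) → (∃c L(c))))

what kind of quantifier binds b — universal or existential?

existential

Rewrite implications/biconditionals: A → B as ¬A ∨ B.
  ¬(¬(∀f J(f)) ∨ ¬(¬(∀b ∀g (¬J(b) ∨ L(g))) ∨ (∃c L(c))))
Push ¬ through the quantifiers and connectives to reach negation normal form:
  (∀f J(f)) ∧ ((∃b ∃g (J(b) ∧ ¬L(g))) ∨ (∃c L(c)))
All bound variables are already distinct, so no renaming is needed.
Finally move all quantifiers to the prefix:
  ∀f ∃b ∃g ∃c (J(f) ∧ (J(b) ∧ ¬L(g) ∨ L(c)))
The quantifier ∀b sits under an odd number of negations (counting the antecedent side of each →), so it flips to ∃b.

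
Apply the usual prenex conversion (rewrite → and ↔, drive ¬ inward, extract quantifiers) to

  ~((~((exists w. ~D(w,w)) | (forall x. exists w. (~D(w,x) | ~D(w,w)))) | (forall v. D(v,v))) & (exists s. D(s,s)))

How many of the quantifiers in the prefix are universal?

2

Move each ¬ inward, flipping quantifiers it crosses:
  ((exists w. ~D(w,w)) | (forall x. exists w. (~D(w,x) | ~D(w,w)))) & (exists v. ~D(v,v)) | (forall s. ~D(s,s))
Standardize variables apart so no two quantifiers bind the same name: w↦w1.
  ((exists w. ~D(w,w)) | (forall x. exists w1. (~D(w1,x) | ~D(w1,w1)))) & (exists v. ~D(v,v)) | (forall s. ~D(s,s))
Extract every quantifier outward, since the variables are now distinct and don't occur free across branches:
  exists w. forall x. exists w1. exists v. forall s. ((~D(w,w) | ~D(w1,x) | ~D(w1,w1)) & ~D(v,v) | ~D(s,s))
The prefix is exists w forall x exists w1 exists v forall s: 2 universal, 3 existential.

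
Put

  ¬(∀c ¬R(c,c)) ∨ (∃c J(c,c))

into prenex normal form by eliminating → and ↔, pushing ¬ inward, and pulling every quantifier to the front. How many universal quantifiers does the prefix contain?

Push ¬ through the quantifiers and connectives to reach negation normal form:
  (∃c R(c,c)) ∨ (∃c J(c,c))
Give each quantifier a distinct variable: c↦q.
  (∃c R(c,c)) ∨ (∃q J(q,q))
Extract every quantifier outward, since the variables are now distinct and don't occur free across branches:
  ∃c ∃q (R(c,c) ∨ J(q,q))
The prefix is ∃c ∃q: 0 universal, 2 existential.

0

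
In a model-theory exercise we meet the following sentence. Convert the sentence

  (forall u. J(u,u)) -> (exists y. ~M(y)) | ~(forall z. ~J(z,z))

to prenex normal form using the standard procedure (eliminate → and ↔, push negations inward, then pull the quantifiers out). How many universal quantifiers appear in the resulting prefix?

Rewrite implications/biconditionals: A → B as ¬A ∨ B.
  ~(forall u. J(u,u)) | (exists y. ~M(y)) | ~(forall z. ~J(z,z))
Push ¬ through the quantifiers and connectives to reach negation normal form:
  (exists u. ~J(u,u)) | (exists y. ~M(y)) | (exists z. J(z,z))
Pull the quantifiers to the front (each side's bound variable is not free in the other side):
  exists u. exists y. exists z. (~J(u,u) | ~M(y) | J(z,z))
The prefix is exists u exists y exists z: 0 universal, 3 existential.

0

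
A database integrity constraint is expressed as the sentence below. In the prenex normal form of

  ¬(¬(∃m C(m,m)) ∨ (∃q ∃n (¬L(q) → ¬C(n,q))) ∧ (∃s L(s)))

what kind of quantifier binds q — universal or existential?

Rewrite implications/biconditionals: A → B as ¬A ∨ B.
  ¬(¬(∃m C(m,m)) ∨ (∃q ∃n (¬¬L(q) ∨ ¬C(n,q))) ∧ (∃s L(s)))
Push ¬ through the quantifiers and connectives to reach negation normal form:
  (∃m C(m,m)) ∧ ((∀q ∀n (¬L(q) ∧ C(n,q))) ∨ (∀s ¬L(s)))
All bound variables are already distinct, so no renaming is needed.
Pull the quantifiers to the front (each side's bound variable is not free in the other side):
  ∃m ∀q ∀n ∀s (C(m,m) ∧ (¬L(q) ∧ C(n,q) ∨ ¬L(s)))
The quantifier ∃q sits under an odd number of negations (counting the antecedent side of each →), so it flips to ∀q.

universal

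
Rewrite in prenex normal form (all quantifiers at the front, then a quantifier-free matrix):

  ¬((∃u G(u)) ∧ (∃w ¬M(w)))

Move each ¬ inward, flipping quantifiers it crosses:
  (∀u ¬G(u)) ∨ (∀w M(w))
All bound variables are already distinct, so no renaming is needed.
Extract every quantifier outward, since the variables are now distinct and don't occur free across branches:
  ∀u ∀w (¬G(u) ∨ M(w))

∀u ∀w (¬G(u) ∨ M(w))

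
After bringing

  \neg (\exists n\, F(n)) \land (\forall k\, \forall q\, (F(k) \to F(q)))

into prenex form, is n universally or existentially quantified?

universal

Rewrite implications/biconditionals: A → B as ¬A ∨ B.
  \neg (\exists n\, F(n)) \land (\forall k\, \forall q\, (\neg F(k) \lor F(q)))
Move each ¬ inward, flipping quantifiers it crosses:
  (\forall n\, \neg F(n)) \land (\forall k\, \forall q\, (\neg F(k) \lor F(q)))
Pull the quantifiers to the front (each side's bound variable is not free in the other side):
  \forall n\, \forall k\, \forall q\, (\neg F(n) \land (\neg F(k) \lor F(q)))
The quantifier \exists n sits under an odd number of negations (counting the antecedent side of each →), so it flips to \forall n.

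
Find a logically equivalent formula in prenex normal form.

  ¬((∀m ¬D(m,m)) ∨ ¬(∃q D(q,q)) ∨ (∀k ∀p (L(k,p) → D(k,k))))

First replace A → B with ¬A ∨ B.
  ¬((∀m ¬D(m,m)) ∨ ¬(∃q D(q,q)) ∨ (∀k ∀p (¬L(k,p) ∨ D(k,k))))
Move each ¬ inward, flipping quantifiers it crosses:
  (∃m D(m,m)) ∧ (∃q D(q,q)) ∧ (∃k ∃p (L(k,p) ∧ ¬D(k,k)))
All bound variables are already distinct, so no renaming is needed.
Extract every quantifier outward, since the variables are now distinct and don't occur free across branches:
  ∃m ∃q ∃k ∃p (D(m,m) ∧ D(q,q) ∧ L(k,p) ∧ ¬D(k,k))

∃m ∃q ∃k ∃p (D(m,m) ∧ D(q,q) ∧ L(k,p) ∧ ¬D(k,k))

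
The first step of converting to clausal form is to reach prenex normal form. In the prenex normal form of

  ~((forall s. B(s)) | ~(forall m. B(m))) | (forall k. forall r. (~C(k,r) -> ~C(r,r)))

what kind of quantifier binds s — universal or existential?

existential

First replace A → B with ¬A ∨ B.
  ~((forall s. B(s)) | ~(forall m. B(m))) | (forall k. forall r. (~~C(k,r) | ~C(r,r)))
Move each ¬ inward, flipping quantifiers it crosses:
  (exists s. ~B(s)) & (forall m. B(m)) | (forall k. forall r. (C(k,r) | ~C(r,r)))
All bound variables are already distinct, so no renaming is needed.
Pull the quantifiers to the front (each side's bound variable is not free in the other side):
  exists s. forall m. forall k. forall r. (~B(s) & B(m) | C(k,r) | ~C(r,r))
The quantifier forall s sits under an odd number of negations (counting the antecedent side of each →), so it flips to exists s.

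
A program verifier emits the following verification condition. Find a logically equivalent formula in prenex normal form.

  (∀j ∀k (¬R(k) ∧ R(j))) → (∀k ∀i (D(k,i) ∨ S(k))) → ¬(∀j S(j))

∃j ∃k ∃u ∃i ∃y1 (R(k) ∨ ¬R(j) ∨ ¬D(u,i) ∧ ¬S(u) ∨ ¬S(y1))

Eliminate → and ↔ using ¬ and ∨.
  ¬(∀j ∀k (¬R(k) ∧ R(j))) ∨ ¬(∀k ∀i (D(k,i) ∨ S(k))) ∨ ¬(∀j S(j))
Push ¬ through the quantifiers and connectives to reach negation normal form:
  (∃j ∃k (R(k) ∨ ¬R(j))) ∨ (∃k ∃i (¬D(k,i) ∧ ¬S(k))) ∨ (∃j ¬S(j))
Standardize variables apart so no two quantifiers bind the same name: k↦u, j↦y1.
  (∃j ∃k (R(k) ∨ ¬R(j))) ∨ (∃u ∃i (¬D(u,i) ∧ ¬S(u))) ∨ (∃y1 ¬S(y1))
Finally move all quantifiers to the prefix:
  ∃j ∃k ∃u ∃i ∃y1 (R(k) ∨ ¬R(j) ∨ ¬D(u,i) ∧ ¬S(u) ∨ ¬S(y1))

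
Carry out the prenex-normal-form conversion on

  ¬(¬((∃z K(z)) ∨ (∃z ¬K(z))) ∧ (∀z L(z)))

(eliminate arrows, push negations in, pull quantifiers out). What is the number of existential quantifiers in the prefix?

Drive negations inward (¬∀x A ≡ ∃x ¬A, ¬∃x A ≡ ∀x ¬A, De Morgan for ∧/∨):
  (∃z K(z)) ∨ (∃z ¬K(z)) ∨ (∃z ¬L(z))
Give each quantifier a distinct variable: z↦c, z↦t.
  (∃z K(z)) ∨ (∃c ¬K(c)) ∨ (∃t ¬L(t))
Finally move all quantifiers to the prefix:
  ∃z ∃c ∃t (K(z) ∨ ¬K(c) ∨ ¬L(t))
The prefix is ∃z ∃c ∃t: 0 universal, 3 existential.

3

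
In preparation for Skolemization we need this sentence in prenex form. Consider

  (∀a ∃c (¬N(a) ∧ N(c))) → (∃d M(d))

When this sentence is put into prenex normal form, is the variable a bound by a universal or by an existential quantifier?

existential

First replace A → B with ¬A ∨ B.
  ¬(∀a ∃c (¬N(a) ∧ N(c))) ∨ (∃d M(d))
Push ¬ through the quantifiers and connectives to reach negation normal form:
  (∃a ∀c (N(a) ∨ ¬N(c))) ∨ (∃d M(d))
All bound variables are already distinct, so no renaming is needed.
Extract every quantifier outward, since the variables are now distinct and don't occur free across branches:
  ∃a ∀c ∃d (N(a) ∨ ¬N(c) ∨ M(d))
The quantifier ∀a sits under an odd number of negations (counting the antecedent side of each →), so it flips to ∃a.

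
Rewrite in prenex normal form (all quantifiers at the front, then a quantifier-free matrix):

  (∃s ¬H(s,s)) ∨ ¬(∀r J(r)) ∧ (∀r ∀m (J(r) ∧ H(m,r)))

∃s ∃r ∀v ∀m (¬H(s,s) ∨ ¬J(r) ∧ J(v) ∧ H(m,v))

Drive negations inward (¬∀x A ≡ ∃x ¬A, ¬∃x A ≡ ∀x ¬A, De Morgan for ∧/∨):
  (∃s ¬H(s,s)) ∨ (∃r ¬J(r)) ∧ (∀r ∀m (J(r) ∧ H(m,r)))
Rename bound variables to avoid capture: r↦v.
  (∃s ¬H(s,s)) ∨ (∃r ¬J(r)) ∧ (∀v ∀m (J(v) ∧ H(m,v)))
Extract every quantifier outward, since the variables are now distinct and don't occur free across branches:
  ∃s ∃r ∀v ∀m (¬H(s,s) ∨ ¬J(r) ∧ J(v) ∧ H(m,v))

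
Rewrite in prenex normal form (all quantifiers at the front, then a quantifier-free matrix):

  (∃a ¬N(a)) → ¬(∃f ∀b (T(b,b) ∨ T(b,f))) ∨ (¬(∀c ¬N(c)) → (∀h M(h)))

∀a ∀f ∃b ∀c ∀h (N(a) ∨ ¬T(b,b) ∧ ¬T(b,f) ∨ ¬N(c) ∨ M(h))

Rewrite implications/biconditionals: A → B as ¬A ∨ B.
  ¬(∃a ¬N(a)) ∨ ¬(∃f ∀b (T(b,b) ∨ T(b,f))) ∨ ¬¬(∀c ¬N(c)) ∨ (∀h M(h))
Drive negations inward (¬∀x A ≡ ∃x ¬A, ¬∃x A ≡ ∀x ¬A, De Morgan for ∧/∨):
  (∀a N(a)) ∨ (∀f ∃b (¬T(b,b) ∧ ¬T(b,f))) ∨ (∀c ¬N(c)) ∨ (∀h M(h))
Finally move all quantifiers to the prefix:
  ∀a ∀f ∃b ∀c ∀h (N(a) ∨ ¬T(b,b) ∧ ¬T(b,f) ∨ ¬N(c) ∨ M(h))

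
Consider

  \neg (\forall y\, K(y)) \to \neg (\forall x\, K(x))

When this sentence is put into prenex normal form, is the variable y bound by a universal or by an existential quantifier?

Rewrite implications/biconditionals: A → B as ¬A ∨ B.
  \neg \neg (\forall y\, K(y)) \lor \neg (\forall x\, K(x))
Push ¬ through the quantifiers and connectives to reach negation normal form:
  (\forall y\, K(y)) \lor (\exists x\, \neg K(x))
All bound variables are already distinct, so no renaming is needed.
Finally move all quantifiers to the prefix:
  \forall y\, \exists x\, (K(y) \lor \neg K(x))
The quantifier \forall y sits under an even number of negations (counting the antecedent side of each →), so it remains universal.

universal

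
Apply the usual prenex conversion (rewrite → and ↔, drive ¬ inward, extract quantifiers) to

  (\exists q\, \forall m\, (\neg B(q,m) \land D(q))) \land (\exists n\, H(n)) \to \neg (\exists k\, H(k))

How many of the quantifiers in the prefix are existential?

1

Rewrite implications/biconditionals: A → B as ¬A ∨ B.
  \neg ((\exists q\, \forall m\, (\neg B(q,m) \land D(q))) \land (\exists n\, H(n))) \lor \neg (\exists k\, H(k))
Push ¬ through the quantifiers and connectives to reach negation normal form:
  (\forall q\, \exists m\, (B(q,m) \lor \neg D(q))) \lor (\forall n\, \neg H(n)) \lor (\forall k\, \neg H(k))
Pull the quantifiers to the front (each side's bound variable is not free in the other side):
  \forall q\, \exists m\, \forall n\, \forall k\, (B(q,m) \lor \neg D(q) \lor \neg H(n) \lor \neg H(k))
The prefix is \forall q \exists m \forall n \forall k: 3 universal, 1 existential.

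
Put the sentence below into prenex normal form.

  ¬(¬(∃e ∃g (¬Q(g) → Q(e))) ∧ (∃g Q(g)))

Eliminate → and ↔ using ¬ and ∨.
  ¬(¬(∃e ∃g (¬¬Q(g) ∨ Q(e))) ∧ (∃g Q(g)))
Move each ¬ inward, flipping quantifiers it crosses:
  (∃e ∃g (Q(g) ∨ Q(e))) ∨ (∀g ¬Q(g))
Standardize variables apart so no two quantifiers bind the same name: g↦y1.
  (∃e ∃g (Q(g) ∨ Q(e))) ∨ (∀y1 ¬Q(y1))
Finally move all quantifiers to the prefix:
  ∃e ∃g ∀y1 (Q(g) ∨ Q(e) ∨ ¬Q(y1))

∃e ∃g ∀y1 (Q(g) ∨ Q(e) ∨ ¬Q(y1))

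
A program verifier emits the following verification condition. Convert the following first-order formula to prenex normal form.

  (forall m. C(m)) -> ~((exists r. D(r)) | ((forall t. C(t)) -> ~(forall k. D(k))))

exists m. forall r. forall t. forall k. (~C(m) | ~D(r) & C(t) & D(k))

First replace A → B with ¬A ∨ B.
  ~(forall m. C(m)) | ~((exists r. D(r)) | ~(forall t. C(t)) | ~(forall k. D(k)))
Drive negations inward (¬∀x A ≡ ∃x ¬A, ¬∃x A ≡ ∀x ¬A, De Morgan for ∧/∨):
  (exists m. ~C(m)) | (forall r. ~D(r)) & (forall t. C(t)) & (forall k. D(k))
Finally move all quantifiers to the prefix:
  exists m. forall r. forall t. forall k. (~C(m) | ~D(r) & C(t) & D(k))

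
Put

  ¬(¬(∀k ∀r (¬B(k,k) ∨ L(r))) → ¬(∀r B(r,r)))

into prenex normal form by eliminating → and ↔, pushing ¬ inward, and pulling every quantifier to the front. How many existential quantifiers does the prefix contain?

Eliminate → and ↔ using ¬ and ∨.
  ¬(¬¬(∀k ∀r (¬B(k,k) ∨ L(r))) ∨ ¬(∀r B(r,r)))
Move each ¬ inward, flipping quantifiers it crosses:
  (∃k ∃r (B(k,k) ∧ ¬L(r))) ∧ (∀r B(r,r))
Standardize variables apart so no two quantifiers bind the same name: r↦p.
  (∃k ∃r (B(k,k) ∧ ¬L(r))) ∧ (∀p B(p,p))
Extract every quantifier outward, since the variables are now distinct and don't occur free across branches:
  ∃k ∃r ∀p (B(k,k) ∧ ¬L(r) ∧ B(p,p))
The prefix is ∃k ∃r ∀p: 1 universal, 2 existential.

2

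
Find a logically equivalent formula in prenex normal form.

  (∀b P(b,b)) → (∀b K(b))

∃b ∀u1 (¬P(b,b) ∨ K(u1))

Eliminate → and ↔ using ¬ and ∨.
  ¬(∀b P(b,b)) ∨ (∀b K(b))
Move each ¬ inward, flipping quantifiers it crosses:
  (∃b ¬P(b,b)) ∨ (∀b K(b))
Give each quantifier a distinct variable: b↦u1.
  (∃b ¬P(b,b)) ∨ (∀u1 K(u1))
Finally move all quantifiers to the prefix:
  ∃b ∀u1 (¬P(b,b) ∨ K(u1))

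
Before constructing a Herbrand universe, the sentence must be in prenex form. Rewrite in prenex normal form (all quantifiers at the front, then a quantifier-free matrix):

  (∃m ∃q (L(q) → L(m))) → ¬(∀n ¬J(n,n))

∀m ∀q ∃n (L(q) ∧ ¬L(m) ∨ J(n,n))

First replace A → B with ¬A ∨ B.
  ¬(∃m ∃q (¬L(q) ∨ L(m))) ∨ ¬(∀n ¬J(n,n))
Push ¬ through the quantifiers and connectives to reach negation normal form:
  (∀m ∀q (L(q) ∧ ¬L(m))) ∨ (∃n J(n,n))
Finally move all quantifiers to the prefix:
  ∀m ∀q ∃n (L(q) ∧ ¬L(m) ∨ J(n,n))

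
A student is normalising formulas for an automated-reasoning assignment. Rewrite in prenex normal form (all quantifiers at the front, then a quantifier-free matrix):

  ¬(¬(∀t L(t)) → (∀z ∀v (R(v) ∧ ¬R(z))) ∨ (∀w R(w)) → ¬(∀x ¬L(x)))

Eliminate → and ↔ using ¬ and ∨.
  ¬(¬¬(∀t L(t)) ∨ ¬((∀z ∀v (R(v) ∧ ¬R(z))) ∨ (∀w R(w))) ∨ ¬(∀x ¬L(x)))
Drive negations inward (¬∀x A ≡ ∃x ¬A, ¬∃x A ≡ ∀x ¬A, De Morgan for ∧/∨):
  (∃t ¬L(t)) ∧ ((∀z ∀v (R(v) ∧ ¬R(z))) ∨ (∀w R(w))) ∧ (∀x ¬L(x))
Extract every quantifier outward, since the variables are now distinct and don't occur free across branches:
  ∃t ∀z ∀v ∀w ∀x (¬L(t) ∧ (R(v) ∧ ¬R(z) ∨ R(w)) ∧ ¬L(x))

∃t ∀z ∀v ∀w ∀x (¬L(t) ∧ (R(v) ∧ ¬R(z) ∨ R(w)) ∧ ¬L(x))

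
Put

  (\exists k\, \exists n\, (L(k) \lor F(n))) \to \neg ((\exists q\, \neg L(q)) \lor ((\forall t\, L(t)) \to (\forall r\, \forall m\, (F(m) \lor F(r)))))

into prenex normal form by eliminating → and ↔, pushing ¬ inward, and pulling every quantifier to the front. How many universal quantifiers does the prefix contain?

4

First replace A → B with ¬A ∨ B.
  \neg (\exists k\, \exists n\, (L(k) \lor F(n))) \lor \neg ((\exists q\, \neg L(q)) \lor \neg (\forall t\, L(t)) \lor (\forall r\, \forall m\, (F(m) \lor F(r))))
Drive negations inward (¬∀x A ≡ ∃x ¬A, ¬∃x A ≡ ∀x ¬A, De Morgan for ∧/∨):
  (\forall k\, \forall n\, (\neg L(k) \land \neg F(n))) \lor (\forall q\, L(q)) \land (\forall t\, L(t)) \land (\exists r\, \exists m\, (\neg F(m) \land \neg F(r)))
All bound variables are already distinct, so no renaming is needed.
Extract every quantifier outward, since the variables are now distinct and don't occur free across branches:
  \forall k\, \forall n\, \forall q\, \forall t\, \exists r\, \exists m\, (\neg L(k) \land \neg F(n) \lor L(q) \land L(t) \land \neg F(m) \land \neg F(r))
The prefix is \forall k \forall n \forall q \forall t \exists r \exists m: 4 universal, 2 existential.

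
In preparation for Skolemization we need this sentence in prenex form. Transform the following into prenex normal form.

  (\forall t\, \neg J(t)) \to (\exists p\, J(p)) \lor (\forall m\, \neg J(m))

\exists t\, \exists p\, \forall m\, (J(t) \lor J(p) \lor \neg J(m))

Eliminate → and ↔ using ¬ and ∨.
  \neg (\forall t\, \neg J(t)) \lor (\exists p\, J(p)) \lor (\forall m\, \neg J(m))
Drive negations inward (¬∀x A ≡ ∃x ¬A, ¬∃x A ≡ ∀x ¬A, De Morgan for ∧/∨):
  (\exists t\, J(t)) \lor (\exists p\, J(p)) \lor (\forall m\, \neg J(m))
Extract every quantifier outward, since the variables are now distinct and don't occur free across branches:
  \exists t\, \exists p\, \forall m\, (J(t) \lor J(p) \lor \neg J(m))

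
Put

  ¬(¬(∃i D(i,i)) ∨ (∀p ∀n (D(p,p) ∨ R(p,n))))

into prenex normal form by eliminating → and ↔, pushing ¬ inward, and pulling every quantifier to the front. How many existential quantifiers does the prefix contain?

Push ¬ through the quantifiers and connectives to reach negation normal form:
  (∃i D(i,i)) ∧ (∃p ∃n (¬D(p,p) ∧ ¬R(p,n)))
All bound variables are already distinct, so no renaming is needed.
Pull the quantifiers to the front (each side's bound variable is not free in the other side):
  ∃i ∃p ∃n (D(i,i) ∧ ¬D(p,p) ∧ ¬R(p,n))
The prefix is ∃i ∃p ∃n: 0 universal, 3 existential.

3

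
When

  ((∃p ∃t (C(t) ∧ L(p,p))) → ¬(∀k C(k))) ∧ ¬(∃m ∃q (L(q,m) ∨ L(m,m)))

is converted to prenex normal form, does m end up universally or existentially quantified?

universal

Rewrite implications/biconditionals: A → B as ¬A ∨ B.
  (¬(∃p ∃t (C(t) ∧ L(p,p))) ∨ ¬(∀k C(k))) ∧ ¬(∃m ∃q (L(q,m) ∨ L(m,m)))
Drive negations inward (¬∀x A ≡ ∃x ¬A, ¬∃x A ≡ ∀x ¬A, De Morgan for ∧/∨):
  ((∀p ∀t (¬C(t) ∨ ¬L(p,p))) ∨ (∃k ¬C(k))) ∧ (∀m ∀q (¬L(q,m) ∧ ¬L(m,m)))
All bound variables are already distinct, so no renaming is needed.
Pull the quantifiers to the front (each side's bound variable is not free in the other side):
  ∀p ∀t ∃k ∀m ∀q ((¬C(t) ∨ ¬L(p,p) ∨ ¬C(k)) ∧ ¬L(q,m) ∧ ¬L(m,m))
The quantifier ∃m sits under an odd number of negations (counting the antecedent side of each →), so it flips to ∀m.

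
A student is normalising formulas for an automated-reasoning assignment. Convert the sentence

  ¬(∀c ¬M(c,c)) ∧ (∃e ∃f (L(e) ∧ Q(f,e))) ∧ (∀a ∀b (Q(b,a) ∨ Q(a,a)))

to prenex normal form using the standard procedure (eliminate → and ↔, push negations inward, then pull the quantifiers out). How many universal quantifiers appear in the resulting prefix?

Push ¬ through the quantifiers and connectives to reach negation normal form:
  (∃c M(c,c)) ∧ (∃e ∃f (L(e) ∧ Q(f,e))) ∧ (∀a ∀b (Q(b,a) ∨ Q(a,a)))
All bound variables are already distinct, so no renaming is needed.
Finally move all quantifiers to the prefix:
  ∃c ∃e ∃f ∀a ∀b (M(c,c) ∧ L(e) ∧ Q(f,e) ∧ (Q(b,a) ∨ Q(a,a)))
The prefix is ∃c ∃e ∃f ∀a ∀b: 2 universal, 3 existential.

2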